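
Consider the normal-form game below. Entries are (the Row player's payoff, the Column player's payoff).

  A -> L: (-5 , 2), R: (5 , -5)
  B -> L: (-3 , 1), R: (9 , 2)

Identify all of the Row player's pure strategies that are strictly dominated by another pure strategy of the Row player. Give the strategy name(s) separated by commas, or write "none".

A is strictly dominated by B (L: -3>-5, R: 9>5).
Nothing dominates B: A at L (-3>-5).

A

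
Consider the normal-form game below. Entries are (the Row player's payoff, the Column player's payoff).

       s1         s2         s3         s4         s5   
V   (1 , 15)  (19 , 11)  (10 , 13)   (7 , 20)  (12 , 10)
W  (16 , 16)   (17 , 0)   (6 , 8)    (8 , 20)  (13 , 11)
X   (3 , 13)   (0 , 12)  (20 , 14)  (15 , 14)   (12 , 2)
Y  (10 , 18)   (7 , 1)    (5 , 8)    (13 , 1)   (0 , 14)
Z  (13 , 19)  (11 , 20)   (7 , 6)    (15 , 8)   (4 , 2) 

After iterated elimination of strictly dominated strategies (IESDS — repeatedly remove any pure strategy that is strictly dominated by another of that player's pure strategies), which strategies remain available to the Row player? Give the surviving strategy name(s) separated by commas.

V, W, X, Z

The Row player's strategy Y is strictly dominated by Z (s1: 13>10, s2: 11>7, s3: 7>5, s4: 15>13, s5: 4>0) and is removed.
Column s5 is eliminated: s1 beats it against every remaining row (V: 15>10, W: 16>11, X: 13>2, Z: 19>2).
Among the remaining strategies, none is strictly dominated by another pure strategy of the same player, so the elimination stops.
Surviving strategies — the Row player: {V, W, X, Z}; the Column player: {s1, s2, s3, s4}.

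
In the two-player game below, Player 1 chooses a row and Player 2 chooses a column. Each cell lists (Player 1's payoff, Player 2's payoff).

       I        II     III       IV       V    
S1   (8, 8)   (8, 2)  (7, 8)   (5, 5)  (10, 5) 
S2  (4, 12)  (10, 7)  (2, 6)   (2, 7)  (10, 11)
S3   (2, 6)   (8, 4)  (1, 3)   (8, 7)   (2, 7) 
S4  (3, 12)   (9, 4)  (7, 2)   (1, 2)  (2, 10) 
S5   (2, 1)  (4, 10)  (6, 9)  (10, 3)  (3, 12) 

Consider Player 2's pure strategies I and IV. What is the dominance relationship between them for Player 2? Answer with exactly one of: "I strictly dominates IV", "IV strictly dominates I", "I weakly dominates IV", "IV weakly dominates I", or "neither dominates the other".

neither dominates the other

I's payoffs vs IV's, by Player 1's action — S1: 8>5, S2: 12>7, S3: 6<7, S4: 12>2, S5: 1<3.
I does better at S1, S2, S4 but worse at S3, S5; neither strategy dominates the other.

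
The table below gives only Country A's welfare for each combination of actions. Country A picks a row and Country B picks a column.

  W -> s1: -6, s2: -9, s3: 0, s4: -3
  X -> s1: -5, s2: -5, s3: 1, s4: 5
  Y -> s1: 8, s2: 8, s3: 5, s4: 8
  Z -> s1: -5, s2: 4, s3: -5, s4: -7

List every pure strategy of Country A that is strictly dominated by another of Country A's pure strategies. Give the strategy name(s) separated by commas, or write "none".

W, X, Z

X strictly dominates W — s1: -5>-6, s2: -5>-9, s3: 1>0, s4: 5>-3.
Y strictly dominates X — s1: 8>-5, s2: 8>-5, s3: 5>1, s4: 8>5.
Nothing dominates Y: W at s1 (8>-6); X at s1 (8>-5); Z at s1 (8>-5).
Z is strictly dominated by Y (s1: 8>-5, s2: 8>4, s3: 5>-5, s4: 8>-7).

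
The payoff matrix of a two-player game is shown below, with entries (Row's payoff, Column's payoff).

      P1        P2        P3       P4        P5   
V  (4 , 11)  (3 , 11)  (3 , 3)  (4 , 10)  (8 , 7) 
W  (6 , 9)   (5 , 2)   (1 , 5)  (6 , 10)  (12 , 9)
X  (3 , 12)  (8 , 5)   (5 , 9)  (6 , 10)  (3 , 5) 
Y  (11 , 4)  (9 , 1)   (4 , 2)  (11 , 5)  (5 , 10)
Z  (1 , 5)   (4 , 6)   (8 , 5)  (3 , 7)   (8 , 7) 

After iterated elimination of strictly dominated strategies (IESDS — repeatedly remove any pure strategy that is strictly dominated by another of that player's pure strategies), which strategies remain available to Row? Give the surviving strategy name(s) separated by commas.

Column's strategy P3 is strictly dominated by P4 (V: 10>3, W: 10>5, X: 10>9, Y: 5>2, Z: 7>5) and is removed.
For Row, W strictly dominates V on the remaining columns (P1: 6>4, P2: 5>3, P4: 6>4, P5: 12>8); eliminate V.
For Row, Y strictly dominates X on the remaining columns (P1: 11>3, P2: 9>8, P4: 11>6, P5: 5>3); eliminate X.
For Row, W strictly dominates Z on the remaining columns (P1: 6>1, P2: 5>4, P4: 6>3, P5: 12>8); eliminate Z.
Column P1 is eliminated: P4 beats it against every remaining row (W: 10>9, Y: 5>4).
Column P2 is eliminated: P4 beats it against every remaining row (W: 10>2, Y: 5>1).
Among the remaining strategies, none is strictly dominated by another pure strategy of the same player, so the elimination stops.
Surviving strategies — Row: {W, Y}; Column: {P4, P5}.

W, Y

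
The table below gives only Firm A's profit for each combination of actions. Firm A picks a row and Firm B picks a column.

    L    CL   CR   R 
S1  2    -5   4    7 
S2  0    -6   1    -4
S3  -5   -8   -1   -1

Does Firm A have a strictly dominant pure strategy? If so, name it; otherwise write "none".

S1 vs S2: L: 2>0, CL: -5>-6, CR: 4>1, R: 7>-4.
S1 vs S3: L: 2>-5, CL: -5>-8, CR: 4>-1, R: 7>-1.
S1 strictly beats every other strategy against every opponent action, so it is strictly dominant.

S1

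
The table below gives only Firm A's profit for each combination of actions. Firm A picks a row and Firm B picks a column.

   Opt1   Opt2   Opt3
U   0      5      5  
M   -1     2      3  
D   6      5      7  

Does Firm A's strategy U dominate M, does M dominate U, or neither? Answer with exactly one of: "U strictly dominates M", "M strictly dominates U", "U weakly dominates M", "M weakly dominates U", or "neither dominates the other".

Compare U to M across each opponent action: Opt1: 0>-1, Opt2: 5>2, Opt3: 5>3.
Every comparison favours U, so U strictly dominates M.

U strictly dominates M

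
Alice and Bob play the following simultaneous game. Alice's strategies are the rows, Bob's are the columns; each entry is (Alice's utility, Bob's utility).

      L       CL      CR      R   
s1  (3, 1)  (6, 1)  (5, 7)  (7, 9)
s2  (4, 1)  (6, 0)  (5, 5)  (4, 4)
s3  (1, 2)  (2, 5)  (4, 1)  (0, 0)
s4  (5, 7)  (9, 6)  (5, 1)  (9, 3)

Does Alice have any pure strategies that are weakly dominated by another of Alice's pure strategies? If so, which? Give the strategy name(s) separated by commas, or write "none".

s1, s2, s3

s4 weakly dominates s1 — L: 5>3, CL: 9>6, CR: 5=5, R: 9>7.
s2 is weakly dominated by s4 (L: 5>4, CL: 9>6, CR: 5=5, R: 9>4).
s1 weakly dominates s3 — L: 3>1, CL: 6>2, CR: 5>4, R: 7>0.
s4 is not dominated — it holds its own against s1 at L (5>3); s2 at L (5>4); s3 at L (5>1).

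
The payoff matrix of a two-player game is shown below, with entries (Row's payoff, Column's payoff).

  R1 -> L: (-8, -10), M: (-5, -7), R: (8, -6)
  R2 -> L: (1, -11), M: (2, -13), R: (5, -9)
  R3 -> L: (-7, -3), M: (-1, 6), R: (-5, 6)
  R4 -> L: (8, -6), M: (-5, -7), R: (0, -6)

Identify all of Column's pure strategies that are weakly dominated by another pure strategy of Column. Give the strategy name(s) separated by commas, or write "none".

R weakly dominates L — R1: -6>-10, R2: -9>-11, R3: 6>-3, R4: -6=-6.
M is weakly dominated by R (R1: -6>-7, R2: -9>-13, R3: 6=6, R4: -6>-7).
Nothing dominates R: L at R1 (-6>-10); M at R1 (-6>-7).

L, M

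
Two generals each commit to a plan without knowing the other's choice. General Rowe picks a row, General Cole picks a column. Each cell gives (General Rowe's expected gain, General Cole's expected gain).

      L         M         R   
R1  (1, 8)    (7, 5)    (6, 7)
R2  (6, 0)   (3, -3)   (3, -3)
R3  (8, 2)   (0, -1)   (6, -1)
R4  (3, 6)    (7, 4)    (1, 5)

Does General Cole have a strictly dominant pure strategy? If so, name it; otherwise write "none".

L

L vs M: R1: 8>5, R2: 0>-3, R3: 2>-1, R4: 6>4.
L vs R: R1: 8>7, R2: 0>-3, R3: 2>-1, R4: 6>5.
L strictly beats every other strategy against every opponent action, so it is strictly dominant.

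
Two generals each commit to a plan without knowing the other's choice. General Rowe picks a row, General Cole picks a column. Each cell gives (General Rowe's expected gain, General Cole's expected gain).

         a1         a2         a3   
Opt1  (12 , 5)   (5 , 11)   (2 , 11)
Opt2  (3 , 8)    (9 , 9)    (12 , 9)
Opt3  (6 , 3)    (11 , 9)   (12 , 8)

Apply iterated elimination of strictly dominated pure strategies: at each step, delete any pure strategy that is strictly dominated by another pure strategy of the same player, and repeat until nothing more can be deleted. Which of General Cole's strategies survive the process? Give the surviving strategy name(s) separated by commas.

General Cole's strategy a1 is strictly dominated by a2 (Opt1: 11>5, Opt2: 9>8, Opt3: 9>3) and is removed.
General Rowe's strategy Opt1 is strictly dominated by Opt2 (a2: 9>5, a3: 12>2) and is removed.
Among the remaining strategies, none is strictly dominated by another pure strategy of the same player, so the elimination stops.
Surviving strategies — General Rowe: {Opt2, Opt3}; General Cole: {a2, a3}.

a2, a3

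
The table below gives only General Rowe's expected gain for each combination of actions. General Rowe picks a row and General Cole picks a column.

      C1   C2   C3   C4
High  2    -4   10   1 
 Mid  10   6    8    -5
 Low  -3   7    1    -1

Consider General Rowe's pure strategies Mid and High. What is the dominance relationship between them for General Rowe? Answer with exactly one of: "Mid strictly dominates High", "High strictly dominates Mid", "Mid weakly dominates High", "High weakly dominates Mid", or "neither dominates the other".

neither dominates the other

Mid's payoffs vs High's, by General Cole's action — C1: 10>2, C2: 6>-4, C3: 8<10, C4: -5<1.
Mid does better at C1, C2 but worse at C3, C4; neither strategy dominates the other.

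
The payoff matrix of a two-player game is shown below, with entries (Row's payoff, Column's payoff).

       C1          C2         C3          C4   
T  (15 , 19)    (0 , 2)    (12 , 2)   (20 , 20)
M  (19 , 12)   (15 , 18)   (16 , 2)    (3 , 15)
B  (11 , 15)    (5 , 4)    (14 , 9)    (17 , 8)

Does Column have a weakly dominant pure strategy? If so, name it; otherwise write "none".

C1 fails to dominate C2 at M (12<18).
C2 fails to dominate C1 at T (2<19).
C3 fails to dominate C1 at T (2<19).
C4 fails to dominate C1 at B (8<15).
No single strategy dominates all the others.

none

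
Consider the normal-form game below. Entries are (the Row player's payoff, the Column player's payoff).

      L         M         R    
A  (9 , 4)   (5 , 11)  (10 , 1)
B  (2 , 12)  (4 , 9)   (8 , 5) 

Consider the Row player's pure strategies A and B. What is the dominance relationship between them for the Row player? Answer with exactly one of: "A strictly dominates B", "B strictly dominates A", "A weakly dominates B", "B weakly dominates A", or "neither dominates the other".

A strictly dominates B

A's payoffs vs B's, by the Column player's action — L: 9>2, M: 5>4, R: 10>8.
A gives a strictly higher payoff against every action of the Column player, so A strictly dominates B.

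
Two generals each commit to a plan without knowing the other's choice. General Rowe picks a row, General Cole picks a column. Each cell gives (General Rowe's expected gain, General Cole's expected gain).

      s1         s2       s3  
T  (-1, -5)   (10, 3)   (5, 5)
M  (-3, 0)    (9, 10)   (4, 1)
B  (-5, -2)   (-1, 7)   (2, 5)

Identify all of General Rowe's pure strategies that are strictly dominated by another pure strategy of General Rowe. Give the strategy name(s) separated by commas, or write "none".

Nothing dominates T: M at s1 (-1>-3); B at s1 (-1>-5).
M is strictly dominated by T (s1: -1>-3, s2: 10>9, s3: 5>4).
T strictly dominates B — s1: -1>-5, s2: 10>-1, s3: 5>2.

M, B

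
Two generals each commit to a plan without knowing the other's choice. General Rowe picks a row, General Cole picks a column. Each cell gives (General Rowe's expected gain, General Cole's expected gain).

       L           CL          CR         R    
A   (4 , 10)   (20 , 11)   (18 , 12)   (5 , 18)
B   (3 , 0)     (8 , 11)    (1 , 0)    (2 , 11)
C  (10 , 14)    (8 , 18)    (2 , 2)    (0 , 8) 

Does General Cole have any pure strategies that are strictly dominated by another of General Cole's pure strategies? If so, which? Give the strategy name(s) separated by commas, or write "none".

L is strictly dominated by CL (A: 11>10, B: 11>0, C: 18>14).
CL: no other strategy beats it everywhere (L at A (11>10); CR at B (11>0); R at B (11=11)).
R strictly dominates CR — A: 18>12, B: 11>0, C: 8>2.
R: no other strategy beats it everywhere (L at A (18>10); CL at A (18>11); CR at A (18>12)).

L, CR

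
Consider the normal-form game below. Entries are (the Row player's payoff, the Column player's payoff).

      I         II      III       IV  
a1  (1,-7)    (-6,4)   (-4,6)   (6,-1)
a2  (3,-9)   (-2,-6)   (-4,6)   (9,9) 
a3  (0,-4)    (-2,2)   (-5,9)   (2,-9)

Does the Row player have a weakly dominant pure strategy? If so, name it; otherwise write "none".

a2

a2 vs a1: I: 3>1, II: -2>-6, III: -4=-4, IV: 9>6.
a2 vs a3: I: 3>0, II: -2=-2, III: -4>-5, IV: 9>2.
a2 is at least as good as every other strategy against every opponent action, so it is weakly dominant.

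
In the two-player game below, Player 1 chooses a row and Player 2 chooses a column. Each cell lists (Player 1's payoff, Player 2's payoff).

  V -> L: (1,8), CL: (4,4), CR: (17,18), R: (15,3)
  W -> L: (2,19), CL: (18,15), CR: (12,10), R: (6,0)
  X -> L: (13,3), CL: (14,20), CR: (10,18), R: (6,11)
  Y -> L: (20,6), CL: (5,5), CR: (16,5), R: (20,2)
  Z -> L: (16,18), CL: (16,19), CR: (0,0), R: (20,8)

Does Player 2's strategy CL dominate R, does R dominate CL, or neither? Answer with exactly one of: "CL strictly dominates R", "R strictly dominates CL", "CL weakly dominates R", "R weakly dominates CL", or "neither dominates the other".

CL strictly dominates R

Compare CL to R across each choice by Player 1: V: 4>3, W: 15>0, X: 20>11, Y: 5>2, Z: 19>8.
CL gives a strictly higher payoff against each choice by Player 1, so CL strictly dominates R.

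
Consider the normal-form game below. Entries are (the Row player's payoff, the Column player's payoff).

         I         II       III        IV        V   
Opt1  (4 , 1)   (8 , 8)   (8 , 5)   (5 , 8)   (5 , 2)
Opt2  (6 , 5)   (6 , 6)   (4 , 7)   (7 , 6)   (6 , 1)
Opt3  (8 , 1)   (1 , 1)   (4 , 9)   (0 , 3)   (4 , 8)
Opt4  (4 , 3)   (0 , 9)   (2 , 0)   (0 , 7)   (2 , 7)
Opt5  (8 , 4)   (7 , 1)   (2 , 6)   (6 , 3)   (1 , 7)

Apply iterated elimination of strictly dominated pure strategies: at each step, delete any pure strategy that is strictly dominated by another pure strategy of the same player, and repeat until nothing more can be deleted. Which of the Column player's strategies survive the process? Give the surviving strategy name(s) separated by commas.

II, III, IV, V

The Row player's strategy Opt4 is strictly dominated by Opt2 (I: 6>4, II: 6>0, III: 4>2, IV: 7>0, V: 6>2) and is removed.
The Column player's strategy I is strictly dominated by III (Opt1: 5>1, Opt2: 7>5, Opt3: 9>1, Opt5: 6>4) and is removed.
For the Row player, Opt1 strictly dominates Opt3 on the remaining columns (II: 8>1, III: 8>4, IV: 5>0, V: 5>4); eliminate Opt3.
Among the remaining strategies, none is strictly dominated by another pure strategy of the same player, so the elimination stops.
Surviving strategies — the Row player: {Opt1, Opt2, Opt5}; the Column player: {II, III, IV, V}.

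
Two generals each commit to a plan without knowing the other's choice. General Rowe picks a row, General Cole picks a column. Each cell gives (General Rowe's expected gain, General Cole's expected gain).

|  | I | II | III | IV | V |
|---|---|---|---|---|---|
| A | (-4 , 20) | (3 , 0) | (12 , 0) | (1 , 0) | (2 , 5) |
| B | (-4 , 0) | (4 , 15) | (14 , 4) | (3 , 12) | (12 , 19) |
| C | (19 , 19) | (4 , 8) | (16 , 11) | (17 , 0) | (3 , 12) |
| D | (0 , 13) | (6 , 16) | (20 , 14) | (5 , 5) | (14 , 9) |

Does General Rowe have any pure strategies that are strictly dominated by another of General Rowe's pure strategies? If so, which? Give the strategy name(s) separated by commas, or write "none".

A, B

A is strictly dominated by C (I: 19>-4, II: 4>3, III: 16>12, IV: 17>1, V: 3>2).
B: dominated, since D does at least as well everywhere (I: 0>-4, II: 6>4, III: 20>14, IV: 5>3, V: 14>12).
C: no other strategy beats it everywhere (A at I (19>-4); B at I (19>-4); D at I (19>0)).
D: no other strategy beats it everywhere (A at I (0>-4); B at I (0>-4); C at II (6>4)).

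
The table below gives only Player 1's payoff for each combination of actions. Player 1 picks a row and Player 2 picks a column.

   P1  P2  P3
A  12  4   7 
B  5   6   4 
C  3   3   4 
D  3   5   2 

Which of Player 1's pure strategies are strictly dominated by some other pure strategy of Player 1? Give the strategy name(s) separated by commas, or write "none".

A: no other strategy beats it everywhere (B at P1 (12>5); C at P1 (12>3); D at P1 (12>3)).
B: no other strategy beats it everywhere (A at P2 (6>4); C at P1 (5>3); D at P1 (5>3)).
C is strictly dominated by A (P1: 12>3, P2: 4>3, P3: 7>4).
D is strictly dominated by B (P1: 5>3, P2: 6>5, P3: 4>2).

C, D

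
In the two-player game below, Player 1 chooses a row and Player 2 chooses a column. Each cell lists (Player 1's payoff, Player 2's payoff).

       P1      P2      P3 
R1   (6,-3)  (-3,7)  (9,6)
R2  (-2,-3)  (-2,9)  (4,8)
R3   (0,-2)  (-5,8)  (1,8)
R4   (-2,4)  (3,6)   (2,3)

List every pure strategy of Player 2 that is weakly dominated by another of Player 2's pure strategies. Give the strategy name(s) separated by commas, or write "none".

P1, P3

P2 weakly dominates P1 — R1: 7>-3, R2: 9>-3, R3: 8>-2, R4: 6>4.
P2 is not dominated — it holds its own against P1 at R1 (7>-3); P3 at R1 (7>6).
P3 is weakly dominated by P2 (R1: 7>6, R2: 9>8, R3: 8=8, R4: 6>3).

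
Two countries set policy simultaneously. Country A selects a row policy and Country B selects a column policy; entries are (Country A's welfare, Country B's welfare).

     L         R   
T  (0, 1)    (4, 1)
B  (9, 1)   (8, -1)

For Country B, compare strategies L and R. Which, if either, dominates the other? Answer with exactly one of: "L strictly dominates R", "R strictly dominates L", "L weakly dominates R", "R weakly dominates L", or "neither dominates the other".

L weakly dominates R

Compare L to R across each opponent action: T: 1=1, B: 1>-1.
L is at least as good everywhere and strictly better somewhere (tied only at T), so L weakly but not strictly dominates R.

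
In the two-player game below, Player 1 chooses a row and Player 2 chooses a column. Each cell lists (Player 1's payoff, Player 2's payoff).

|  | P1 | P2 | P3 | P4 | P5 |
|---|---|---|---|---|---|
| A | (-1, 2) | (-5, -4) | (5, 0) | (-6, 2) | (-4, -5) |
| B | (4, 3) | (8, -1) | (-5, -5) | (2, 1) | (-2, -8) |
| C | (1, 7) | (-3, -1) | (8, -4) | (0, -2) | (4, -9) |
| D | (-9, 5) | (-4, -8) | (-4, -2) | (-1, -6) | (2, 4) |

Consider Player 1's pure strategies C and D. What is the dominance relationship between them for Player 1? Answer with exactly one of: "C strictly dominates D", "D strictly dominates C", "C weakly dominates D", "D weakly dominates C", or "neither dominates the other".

C strictly dominates D

C's payoffs vs D's, by Player 2's action — P1: 1>-9, P2: -3>-4, P3: 8>-4, P4: 0>-1, P5: 4>2.
Every comparison favours C, so C strictly dominates D.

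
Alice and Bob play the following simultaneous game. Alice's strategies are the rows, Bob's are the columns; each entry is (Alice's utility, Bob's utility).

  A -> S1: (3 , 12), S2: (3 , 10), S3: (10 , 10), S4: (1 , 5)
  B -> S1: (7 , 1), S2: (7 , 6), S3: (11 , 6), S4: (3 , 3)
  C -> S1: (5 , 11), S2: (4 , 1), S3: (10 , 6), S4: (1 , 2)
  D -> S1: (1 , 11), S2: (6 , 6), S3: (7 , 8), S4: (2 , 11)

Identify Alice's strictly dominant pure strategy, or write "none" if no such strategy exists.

B vs A: S1: 7>3, S2: 7>3, S3: 11>10, S4: 3>1.
B vs C: S1: 7>5, S2: 7>4, S3: 11>10, S4: 3>1.
B vs D: S1: 7>1, S2: 7>6, S3: 11>7, S4: 3>2.
B strictly beats every other strategy against every opponent action, so it is strictly dominant.

B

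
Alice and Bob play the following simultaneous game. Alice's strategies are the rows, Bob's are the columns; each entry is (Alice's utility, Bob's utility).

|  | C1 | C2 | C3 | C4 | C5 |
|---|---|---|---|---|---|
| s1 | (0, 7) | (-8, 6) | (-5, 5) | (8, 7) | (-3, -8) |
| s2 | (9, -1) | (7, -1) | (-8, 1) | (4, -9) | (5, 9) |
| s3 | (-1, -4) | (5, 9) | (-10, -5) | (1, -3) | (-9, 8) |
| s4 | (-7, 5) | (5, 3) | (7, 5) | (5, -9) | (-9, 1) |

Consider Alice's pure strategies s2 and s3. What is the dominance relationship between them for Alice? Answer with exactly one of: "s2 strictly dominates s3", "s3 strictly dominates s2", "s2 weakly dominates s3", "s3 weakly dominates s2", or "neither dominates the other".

Compare s2 to s3 across each choice by Bob: C1: 9>-1, C2: 7>5, C3: -8>-10, C4: 4>1, C5: 5>-9.
Every comparison favours s2, so s2 strictly dominates s3.

s2 strictly dominates s3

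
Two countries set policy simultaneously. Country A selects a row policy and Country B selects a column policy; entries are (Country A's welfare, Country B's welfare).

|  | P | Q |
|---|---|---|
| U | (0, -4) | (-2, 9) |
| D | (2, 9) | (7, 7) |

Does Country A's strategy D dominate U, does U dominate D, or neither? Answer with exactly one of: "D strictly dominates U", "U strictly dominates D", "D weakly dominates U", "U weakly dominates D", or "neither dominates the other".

Compare D to U across each choice by Country B: P: 2>0, Q: 7>-2.
D gives a strictly higher payoff against each choice by Country B, so D strictly dominates U.

D strictly dominates U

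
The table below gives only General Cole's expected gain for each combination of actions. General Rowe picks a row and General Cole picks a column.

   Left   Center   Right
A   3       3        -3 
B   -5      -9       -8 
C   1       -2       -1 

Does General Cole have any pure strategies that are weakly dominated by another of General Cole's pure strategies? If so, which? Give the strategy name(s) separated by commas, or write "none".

Center, Right

Left is not dominated — it holds its own against Center at B (-5>-9); Right at A (3>-3).
Center is weakly dominated by Left (A: 3=3, B: -5>-9, C: 1>-2).
Right is weakly dominated by Left (A: 3>-3, B: -5>-8, C: 1>-1).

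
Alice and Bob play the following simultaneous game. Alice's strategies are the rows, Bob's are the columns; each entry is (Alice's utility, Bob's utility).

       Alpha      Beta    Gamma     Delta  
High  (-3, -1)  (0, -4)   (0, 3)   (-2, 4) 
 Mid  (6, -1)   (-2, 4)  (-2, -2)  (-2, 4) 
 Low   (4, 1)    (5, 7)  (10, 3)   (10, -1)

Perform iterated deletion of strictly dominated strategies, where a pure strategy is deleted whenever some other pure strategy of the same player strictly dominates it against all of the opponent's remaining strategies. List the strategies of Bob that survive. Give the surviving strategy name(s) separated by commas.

Row High is eliminated: Low beats it against every remaining column (Alpha: 4>-3, Beta: 5>0, Gamma: 10>0, Delta: 10>-2).
Column Alpha is eliminated: Beta beats it against every remaining row (Mid: 4>-1, Low: 7>1).
For Alice, Low strictly dominates Mid on the remaining columns (Beta: 5>-2, Gamma: 10>-2, Delta: 10>-2); eliminate Mid.
Bob's strategy Gamma is strictly dominated by Beta (Low: 7>3) and is removed.
Column Delta is eliminated: Beta beats it against every remaining row (Low: 7>-1).
Among the remaining strategies, none is strictly dominated by another pure strategy of the same player, so the elimination stops.
Surviving strategies — Alice: {Low}; Bob: {Beta}.

Beta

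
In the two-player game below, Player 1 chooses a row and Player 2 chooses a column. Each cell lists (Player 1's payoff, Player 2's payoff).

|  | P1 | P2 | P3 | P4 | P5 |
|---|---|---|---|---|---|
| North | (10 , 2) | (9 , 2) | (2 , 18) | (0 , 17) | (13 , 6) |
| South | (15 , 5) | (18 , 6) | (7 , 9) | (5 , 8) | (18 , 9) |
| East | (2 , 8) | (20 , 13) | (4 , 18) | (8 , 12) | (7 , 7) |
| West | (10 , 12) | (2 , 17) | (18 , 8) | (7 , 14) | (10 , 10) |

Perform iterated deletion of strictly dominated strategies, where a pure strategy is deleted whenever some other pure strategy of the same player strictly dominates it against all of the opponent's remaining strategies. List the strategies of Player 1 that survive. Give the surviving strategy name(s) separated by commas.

South, East, West

For Player 1, South strictly dominates North on the remaining columns (P1: 15>10, P2: 18>9, P3: 7>2, P4: 5>0, P5: 18>13); eliminate North.
For Player 2, P2 strictly dominates P1 on the remaining rows (South: 6>5, East: 13>8, West: 17>12); eliminate P1.
Among the remaining strategies, none is strictly dominated by another pure strategy of the same player, so the elimination stops.
Surviving strategies — Player 1: {South, East, West}; Player 2: {P2, P3, P4, P5}.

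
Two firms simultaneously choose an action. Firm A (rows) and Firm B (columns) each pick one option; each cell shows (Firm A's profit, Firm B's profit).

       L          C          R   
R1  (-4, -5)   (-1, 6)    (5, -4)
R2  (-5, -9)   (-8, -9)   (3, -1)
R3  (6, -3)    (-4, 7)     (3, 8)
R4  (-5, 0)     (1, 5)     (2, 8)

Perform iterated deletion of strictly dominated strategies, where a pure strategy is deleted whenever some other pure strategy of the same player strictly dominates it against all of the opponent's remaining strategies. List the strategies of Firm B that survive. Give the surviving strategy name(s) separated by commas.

Firm A's strategy R2 is strictly dominated by R1 (L: -4>-5, C: -1>-8, R: 5>3) and is removed.
Firm B's strategy L is strictly dominated by C (R1: 6>-5, R3: 7>-3, R4: 5>0) and is removed.
Firm A's strategy R3 is strictly dominated by R1 (C: -1>-4, R: 5>3) and is removed.
Among the remaining strategies, none is strictly dominated by another pure strategy of the same player, so the elimination stops.
Surviving strategies — Firm A: {R1, R4}; Firm B: {C, R}.

C, R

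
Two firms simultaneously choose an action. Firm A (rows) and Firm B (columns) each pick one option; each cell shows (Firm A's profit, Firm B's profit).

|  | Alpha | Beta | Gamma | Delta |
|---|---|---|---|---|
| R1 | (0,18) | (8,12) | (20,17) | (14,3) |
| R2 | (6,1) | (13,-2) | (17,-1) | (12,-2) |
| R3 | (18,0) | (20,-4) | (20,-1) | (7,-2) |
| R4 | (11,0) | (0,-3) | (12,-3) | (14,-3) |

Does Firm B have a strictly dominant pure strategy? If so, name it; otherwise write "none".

Alpha

Alpha vs Beta: R1: 18>12, R2: 1>-2, R3: 0>-4, R4: 0>-3.
Alpha vs Gamma: R1: 18>17, R2: 1>-1, R3: 0>-1, R4: 0>-3.
Alpha vs Delta: R1: 18>3, R2: 1>-2, R3: 0>-2, R4: 0>-3.
Alpha strictly beats every other strategy against every opponent action, so it is strictly dominant.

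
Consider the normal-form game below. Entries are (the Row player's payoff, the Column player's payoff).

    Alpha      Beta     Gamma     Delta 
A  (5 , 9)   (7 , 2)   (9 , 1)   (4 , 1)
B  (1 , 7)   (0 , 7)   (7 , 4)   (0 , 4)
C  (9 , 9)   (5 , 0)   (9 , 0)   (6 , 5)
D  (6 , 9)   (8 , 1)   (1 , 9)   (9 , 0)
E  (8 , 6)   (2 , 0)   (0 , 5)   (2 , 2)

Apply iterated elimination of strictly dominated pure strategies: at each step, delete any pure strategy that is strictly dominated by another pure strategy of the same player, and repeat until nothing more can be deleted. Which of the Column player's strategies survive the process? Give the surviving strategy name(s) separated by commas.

Alpha

The Row player's strategy B is strictly dominated by A (Alpha: 5>1, Beta: 7>0, Gamma: 9>7, Delta: 4>0) and is removed.
For the Row player, C strictly dominates E on the remaining columns (Alpha: 9>8, Beta: 5>2, Gamma: 9>0, Delta: 6>2); eliminate E.
For the Column player, Alpha strictly dominates Beta on the remaining rows (A: 9>2, C: 9>0, D: 9>1); eliminate Beta.
For the Column player, Alpha strictly dominates Delta on the remaining rows (A: 9>1, C: 9>5, D: 9>0); eliminate Delta.
For the Row player, C strictly dominates D on the remaining columns (Alpha: 9>6, Gamma: 9>1); eliminate D.
For the Column player, Alpha strictly dominates Gamma on the remaining rows (A: 9>1, C: 9>0); eliminate Gamma.
The Row player's strategy A is strictly dominated by C (Alpha: 9>5) and is removed.
Among the remaining strategies, none is strictly dominated by another pure strategy of the same player, so the elimination stops.
Surviving strategies — the Row player: {C}; the Column player: {Alpha}.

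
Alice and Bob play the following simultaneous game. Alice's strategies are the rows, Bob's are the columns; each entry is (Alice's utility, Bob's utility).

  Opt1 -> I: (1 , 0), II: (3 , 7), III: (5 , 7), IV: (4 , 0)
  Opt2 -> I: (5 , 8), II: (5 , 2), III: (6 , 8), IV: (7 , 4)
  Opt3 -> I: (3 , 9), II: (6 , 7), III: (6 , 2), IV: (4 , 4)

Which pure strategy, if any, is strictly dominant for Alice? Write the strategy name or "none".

none

Opt1 fails to dominate Opt2 at I (1<5).
Opt2 fails to dominate Opt3 at II (5<6).
Opt3 fails to dominate Opt1 at IV (4=4).
No single strategy dominates all the others.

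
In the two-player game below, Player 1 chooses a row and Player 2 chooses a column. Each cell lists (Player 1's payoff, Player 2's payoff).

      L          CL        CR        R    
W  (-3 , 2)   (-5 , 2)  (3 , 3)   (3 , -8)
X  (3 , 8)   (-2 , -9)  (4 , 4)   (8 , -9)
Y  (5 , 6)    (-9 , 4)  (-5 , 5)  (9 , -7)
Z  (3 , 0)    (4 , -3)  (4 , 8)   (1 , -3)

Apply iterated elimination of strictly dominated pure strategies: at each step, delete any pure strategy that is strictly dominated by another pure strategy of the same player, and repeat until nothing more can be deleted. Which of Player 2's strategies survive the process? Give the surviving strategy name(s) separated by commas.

Row W is eliminated: X beats it against every remaining column (L: 3>-3, CL: -2>-5, CR: 4>3, R: 8>3).
Player 2's strategy CL is strictly dominated by L (X: 8>-9, Y: 6>4, Z: 0>-3) and is removed.
Player 2's strategy R is strictly dominated by L (X: 8>-9, Y: 6>-7, Z: 0>-3) and is removed.
Among the remaining strategies, none is strictly dominated by another pure strategy of the same player, so the elimination stops.
Surviving strategies — Player 1: {X, Y, Z}; Player 2: {L, CR}.

L, CR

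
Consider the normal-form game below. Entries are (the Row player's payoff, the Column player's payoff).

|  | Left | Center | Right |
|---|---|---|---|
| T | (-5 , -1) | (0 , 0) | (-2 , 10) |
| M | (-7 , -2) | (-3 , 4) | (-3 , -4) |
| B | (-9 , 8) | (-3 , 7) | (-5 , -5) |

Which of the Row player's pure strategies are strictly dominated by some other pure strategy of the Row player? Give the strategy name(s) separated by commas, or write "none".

M, B

T: no other strategy beats it everywhere (M at Left (-5>-7); B at Left (-5>-9)).
T strictly dominates M — Left: -5>-7, Center: 0>-3, Right: -2>-3.
B: dominated, since T does at least as well everywhere (Left: -5>-9, Center: 0>-3, Right: -2>-5).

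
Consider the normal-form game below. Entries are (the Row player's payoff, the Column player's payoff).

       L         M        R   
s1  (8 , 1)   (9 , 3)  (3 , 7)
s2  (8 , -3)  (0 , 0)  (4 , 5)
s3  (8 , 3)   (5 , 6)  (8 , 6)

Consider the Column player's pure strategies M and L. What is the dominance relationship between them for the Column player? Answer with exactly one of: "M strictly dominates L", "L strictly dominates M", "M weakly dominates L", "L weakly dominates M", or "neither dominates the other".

M strictly dominates L

M's payoffs vs L's, by the Row player's action — s1: 3>1, s2: 0>-3, s3: 6>3.
Every comparison favours M, so M strictly dominates L.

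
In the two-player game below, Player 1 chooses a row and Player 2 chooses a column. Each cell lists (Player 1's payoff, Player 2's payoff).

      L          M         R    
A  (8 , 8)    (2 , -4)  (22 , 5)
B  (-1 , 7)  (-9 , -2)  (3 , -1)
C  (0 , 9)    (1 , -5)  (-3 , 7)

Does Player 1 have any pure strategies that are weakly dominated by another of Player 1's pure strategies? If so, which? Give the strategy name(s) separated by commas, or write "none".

B, C

Nothing dominates A: B at L (8>-1); C at L (8>0).
A weakly dominates B — L: 8>-1, M: 2>-9, R: 22>3.
C: dominated, since A does at least as well everywhere (L: 8>0, M: 2>1, R: 22>-3).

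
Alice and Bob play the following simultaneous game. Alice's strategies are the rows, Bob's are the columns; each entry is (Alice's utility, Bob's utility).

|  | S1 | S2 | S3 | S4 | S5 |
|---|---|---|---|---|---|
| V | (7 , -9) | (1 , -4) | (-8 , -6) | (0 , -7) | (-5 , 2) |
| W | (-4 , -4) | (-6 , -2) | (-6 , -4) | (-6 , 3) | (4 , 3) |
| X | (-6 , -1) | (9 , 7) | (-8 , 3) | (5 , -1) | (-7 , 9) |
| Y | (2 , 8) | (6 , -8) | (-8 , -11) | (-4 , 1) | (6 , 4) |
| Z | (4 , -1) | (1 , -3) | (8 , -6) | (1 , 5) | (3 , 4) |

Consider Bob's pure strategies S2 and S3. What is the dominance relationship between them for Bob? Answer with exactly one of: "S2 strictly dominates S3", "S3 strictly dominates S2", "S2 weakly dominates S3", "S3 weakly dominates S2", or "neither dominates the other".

S2's payoffs vs S3's, by Alice's action — V: -4>-6, W: -2>-4, X: 7>3, Y: -8>-11, Z: -3>-6.
Every comparison favours S2, so S2 strictly dominates S3.

S2 strictly dominates S3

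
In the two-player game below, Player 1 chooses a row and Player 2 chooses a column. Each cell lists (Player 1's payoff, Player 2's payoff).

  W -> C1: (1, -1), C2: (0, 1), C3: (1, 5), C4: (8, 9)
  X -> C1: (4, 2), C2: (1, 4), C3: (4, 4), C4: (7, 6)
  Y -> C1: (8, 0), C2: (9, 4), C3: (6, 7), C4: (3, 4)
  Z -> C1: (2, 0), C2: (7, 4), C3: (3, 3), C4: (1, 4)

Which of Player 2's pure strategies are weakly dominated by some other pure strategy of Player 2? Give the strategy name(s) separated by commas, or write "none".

C1, C2

C1: dominated, since C2 does at least as well everywhere (W: 1>-1, X: 4>2, Y: 4>0, Z: 4>0).
C2 is weakly dominated by C4 (W: 9>1, X: 6>4, Y: 4=4, Z: 4=4).
C3 is not dominated — it holds its own against C1 at W (5>-1); C2 at W (5>1); C4 at Y (7>4).
C4: no other strategy beats it everywhere (C1 at W (9>-1); C2 at W (9>1); C3 at W (9>5)).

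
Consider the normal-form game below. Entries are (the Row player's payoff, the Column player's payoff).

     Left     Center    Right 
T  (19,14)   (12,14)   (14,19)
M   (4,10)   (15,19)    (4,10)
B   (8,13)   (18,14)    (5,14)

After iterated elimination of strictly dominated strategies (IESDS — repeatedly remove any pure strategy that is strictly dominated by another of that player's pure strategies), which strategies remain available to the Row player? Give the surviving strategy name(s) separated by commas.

T, B

The Row player's strategy M is strictly dominated by B (Left: 8>4, Center: 18>15, Right: 5>4) and is removed.
Column Left is eliminated: Right beats it against every remaining row (T: 19>14, B: 14>13).
Among the remaining strategies, none is strictly dominated by another pure strategy of the same player, so the elimination stops.
Surviving strategies — the Row player: {T, B}; the Column player: {Center, Right}.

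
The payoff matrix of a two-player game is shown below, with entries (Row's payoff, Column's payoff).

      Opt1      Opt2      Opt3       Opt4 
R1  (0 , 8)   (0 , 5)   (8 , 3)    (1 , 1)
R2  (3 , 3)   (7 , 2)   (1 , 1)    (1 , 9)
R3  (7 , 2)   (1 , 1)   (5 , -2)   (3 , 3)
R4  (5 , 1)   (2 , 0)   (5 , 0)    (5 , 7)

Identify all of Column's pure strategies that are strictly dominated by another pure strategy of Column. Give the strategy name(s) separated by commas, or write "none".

Opt1: no other strategy beats it everywhere (Opt2 at R1 (8>5); Opt3 at R1 (8>3); Opt4 at R1 (8>1)).
Opt1 strictly dominates Opt2 — R1: 8>5, R2: 3>2, R3: 2>1, R4: 1>0.
Opt1 strictly dominates Opt3 — R1: 8>3, R2: 3>1, R3: 2>-2, R4: 1>0.
Opt4 is not dominated — it holds its own against Opt1 at R2 (9>3); Opt2 at R2 (9>2); Opt3 at R2 (9>1).

Opt2, Opt3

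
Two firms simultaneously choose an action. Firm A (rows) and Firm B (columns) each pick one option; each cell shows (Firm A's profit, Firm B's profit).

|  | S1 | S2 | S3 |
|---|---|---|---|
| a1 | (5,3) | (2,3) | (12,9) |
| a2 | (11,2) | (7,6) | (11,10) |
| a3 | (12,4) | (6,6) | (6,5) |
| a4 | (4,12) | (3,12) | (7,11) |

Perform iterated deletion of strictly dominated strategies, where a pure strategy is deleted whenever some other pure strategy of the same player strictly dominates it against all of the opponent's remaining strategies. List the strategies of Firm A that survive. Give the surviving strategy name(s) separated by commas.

For Firm A, a2 strictly dominates a4 on the remaining columns (S1: 11>4, S2: 7>3, S3: 11>7); eliminate a4.
Column S1 is eliminated: S3 beats it against every remaining row (a1: 9>3, a2: 10>2, a3: 5>4).
Firm A's strategy a3 is strictly dominated by a2 (S2: 7>6, S3: 11>6) and is removed.
Column S2 is eliminated: S3 beats it against every remaining row (a1: 9>3, a2: 10>6).
For Firm A, a1 strictly dominates a2 on the remaining columns (S3: 12>11); eliminate a2.
Among the remaining strategies, none is strictly dominated by another pure strategy of the same player, so the elimination stops.
Surviving strategies — Firm A: {a1}; Firm B: {S3}.

a1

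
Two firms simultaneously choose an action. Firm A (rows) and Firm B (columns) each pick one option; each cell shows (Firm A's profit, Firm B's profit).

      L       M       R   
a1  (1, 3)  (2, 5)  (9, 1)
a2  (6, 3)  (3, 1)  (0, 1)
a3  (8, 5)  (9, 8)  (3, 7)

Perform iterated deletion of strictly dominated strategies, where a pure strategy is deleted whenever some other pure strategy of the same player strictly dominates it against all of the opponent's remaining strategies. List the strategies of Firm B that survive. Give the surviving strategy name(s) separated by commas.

M

Row a2 is eliminated: a3 beats it against every remaining column (L: 8>6, M: 9>3, R: 3>0).
For Firm B, M strictly dominates L on the remaining rows (a1: 5>3, a3: 8>5); eliminate L.
Firm B's strategy R is strictly dominated by M (a1: 5>1, a3: 8>7) and is removed.
For Firm A, a3 strictly dominates a1 on the remaining columns (M: 9>2); eliminate a1.
Among the remaining strategies, none is strictly dominated by another pure strategy of the same player, so the elimination stops.
Surviving strategies — Firm A: {a3}; Firm B: {M}.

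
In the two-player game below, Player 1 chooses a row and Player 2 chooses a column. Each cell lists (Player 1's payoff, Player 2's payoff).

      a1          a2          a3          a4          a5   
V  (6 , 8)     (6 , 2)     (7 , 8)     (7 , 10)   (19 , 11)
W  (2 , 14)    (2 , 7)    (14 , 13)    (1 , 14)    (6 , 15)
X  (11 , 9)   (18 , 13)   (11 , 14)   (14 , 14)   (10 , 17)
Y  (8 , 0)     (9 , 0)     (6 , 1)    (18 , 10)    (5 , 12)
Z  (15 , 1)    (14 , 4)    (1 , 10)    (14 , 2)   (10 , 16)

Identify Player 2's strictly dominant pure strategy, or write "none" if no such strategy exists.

a5 vs a1: V: 11>8, W: 15>14, X: 17>9, Y: 12>0, Z: 16>1.
a5 vs a2: V: 11>2, W: 15>7, X: 17>13, Y: 12>0, Z: 16>4.
a5 vs a3: V: 11>8, W: 15>13, X: 17>14, Y: 12>1, Z: 16>10.
a5 vs a4: V: 11>10, W: 15>14, X: 17>14, Y: 12>10, Z: 16>2.
a5 strictly beats every other strategy against every opponent action, so it is strictly dominant.

a5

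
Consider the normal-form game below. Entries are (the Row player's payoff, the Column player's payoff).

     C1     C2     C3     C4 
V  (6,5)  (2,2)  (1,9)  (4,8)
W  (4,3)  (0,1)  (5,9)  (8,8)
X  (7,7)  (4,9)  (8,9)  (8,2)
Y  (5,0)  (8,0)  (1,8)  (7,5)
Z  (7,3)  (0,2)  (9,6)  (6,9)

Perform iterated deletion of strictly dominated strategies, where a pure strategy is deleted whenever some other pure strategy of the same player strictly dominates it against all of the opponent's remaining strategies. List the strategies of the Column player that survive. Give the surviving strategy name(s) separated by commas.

For the Row player, X strictly dominates V on the remaining columns (C1: 7>6, C2: 4>2, C3: 8>1, C4: 8>4); eliminate V.
For the Column player, C3 strictly dominates C1 on the remaining rows (W: 9>3, X: 9>7, Y: 8>0, Z: 6>3); eliminate C1.
Among the remaining strategies, none is strictly dominated by another pure strategy of the same player, so the elimination stops.
Surviving strategies — the Row player: {W, X, Y, Z}; the Column player: {C2, C3, C4}.

C2, C3, C4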